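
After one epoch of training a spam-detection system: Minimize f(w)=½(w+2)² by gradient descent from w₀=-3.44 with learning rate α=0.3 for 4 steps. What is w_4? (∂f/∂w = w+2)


step 1: grad = -3.44+2 = -1.44; w = -3.44 - 0.3·(-1.44) = -3.008
step 2: grad = -3.008+2 = -1.008; w = -3.008 - 0.3·(-1.008) = -2.7056
step 3: grad = -2.7056+2 = -0.7056; w = -2.7056 - 0.3·(-0.7056) = -2.49392
step 4: grad = -2.49392+2 = -0.49392; w = -2.49392 - 0.3·(-0.49392) = -2.345744

-2.345744


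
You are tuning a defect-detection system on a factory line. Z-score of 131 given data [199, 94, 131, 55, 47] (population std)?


μ = 105.2, σ = 55.6719
z = (131 - 105.2)/55.6719 = 0.4634

0.4634


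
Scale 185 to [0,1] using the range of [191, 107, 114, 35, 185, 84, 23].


min=23, max=191
(185-23)/(191-23) = 162/168 = 0.9643

0.9643


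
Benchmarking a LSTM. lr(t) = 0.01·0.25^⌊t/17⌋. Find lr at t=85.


n_drops = ⌊85/17⌋ = 5
lr = 0.01·0.25^5 = 0.01·0.0009765625 = 0.000009765625

0.000009765625


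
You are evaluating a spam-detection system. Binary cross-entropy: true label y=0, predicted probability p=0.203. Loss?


BCE = -[y·ln(p) + (1-y)·ln(1-p)]
= -0 - 1·ln(1-0.203)
= -ln(0.797) = 0.2269

0.2269


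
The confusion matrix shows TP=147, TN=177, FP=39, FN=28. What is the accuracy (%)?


Accuracy = (TP+TN)/(TP+TN+FP+FN)
= (147+177)/(391)
= 324/391 = 82.86%

82.86%


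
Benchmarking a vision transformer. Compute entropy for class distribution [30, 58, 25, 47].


Probabilities: [30/160, 58/160, 25/160, 47/160] ≈ [0.1875, 0.3625, 0.1562, 0.2938]
H = -((30/160)·log₂(30/160) + (58/160)·log₂(58/160) + (25/160)·log₂(25/160) + (47/160)·log₂(47/160))
  = 1.9211 bits

1.9211 bits


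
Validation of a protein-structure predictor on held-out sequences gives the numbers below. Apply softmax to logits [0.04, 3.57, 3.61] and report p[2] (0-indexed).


Exponentials: e^0.04=1.0408, e^3.57=35.5166, e^3.61=36.9661
Sum = 73.5235
Softmax = [0.0142, 0.4831, 0.5028]
p[2] = 36.9661/73.5235 = 0.5028

0.5028


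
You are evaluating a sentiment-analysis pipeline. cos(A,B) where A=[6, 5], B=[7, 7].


A·B = 6·7 + 5·7 = 77
‖A‖ = √61 = 7.8102, ‖B‖ = √98 = 9.8995
cos = 77/(√61·√98) = 77/√5978 = 0.9959

0.9959


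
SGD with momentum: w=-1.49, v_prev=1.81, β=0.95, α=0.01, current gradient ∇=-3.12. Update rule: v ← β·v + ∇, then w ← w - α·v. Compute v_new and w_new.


v_new = 0.95·1.81 - 3.12 = 1.7195 - 3.12 = -1.4005
w_new = -1.49 - 0.01·-1.4005 = -1.49 + 0.014005 = -1.475995

v_new=-1.4005, w_new=-1.475995


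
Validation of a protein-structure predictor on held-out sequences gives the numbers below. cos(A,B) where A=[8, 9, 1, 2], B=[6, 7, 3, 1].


A·B = 8·6 + 9·7 + 1·3 + 2·1 = 116
‖A‖ = √150 = 12.2474, ‖B‖ = √95 = 9.7468
cos = 116/(√150·√95) = 116/√14250 = 0.9717

0.9717


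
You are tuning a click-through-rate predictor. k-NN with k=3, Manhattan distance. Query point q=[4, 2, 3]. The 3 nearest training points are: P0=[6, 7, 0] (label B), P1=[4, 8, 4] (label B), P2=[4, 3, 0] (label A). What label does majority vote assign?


d(q,P0) = 10  (label B)
d(q,P1) = 7  (label B)
d(q,P2) = 4  (label A)
Votes: A=1, B=2
Majority → B

B


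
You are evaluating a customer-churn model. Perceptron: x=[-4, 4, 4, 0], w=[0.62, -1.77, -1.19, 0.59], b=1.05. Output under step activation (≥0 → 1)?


z = (-4)·(0.62) + (4)·(-1.77) + (4)·(-1.19) + (0)·(0.59) + 1.05
  = -13.27
step(z) = 0 (z<0)

0


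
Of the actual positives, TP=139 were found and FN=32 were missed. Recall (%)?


Recall = TP/(TP+FN)
= 139/(139+32)
= 139/171 = 81.29%

81.29%


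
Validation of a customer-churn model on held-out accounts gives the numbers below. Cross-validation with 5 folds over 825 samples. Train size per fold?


Fold size = 825/5 = 165
Training per fold = 825 - 165 = 660

660


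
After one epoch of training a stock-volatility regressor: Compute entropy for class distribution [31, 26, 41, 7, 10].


Probabilities: [31/115, 26/115, 41/115, 7/115, 10/115] ≈ [0.2696, 0.2261, 0.3565, 0.0609, 0.087]
H = -((31/115)·log₂(31/115) + (26/115)·log₂(26/115) + (41/115)·log₂(41/115) + (7/115)·log₂(7/115) + (10/115)·log₂(10/115))
  = 2.0775 bits

2.0775 bits


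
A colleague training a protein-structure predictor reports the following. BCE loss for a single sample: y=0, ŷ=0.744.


BCE = -[y·ln(p) + (1-y)·ln(1-p)]
= -0 - 1·ln(1-0.744)
= -ln(0.256) = 1.3626

1.3626


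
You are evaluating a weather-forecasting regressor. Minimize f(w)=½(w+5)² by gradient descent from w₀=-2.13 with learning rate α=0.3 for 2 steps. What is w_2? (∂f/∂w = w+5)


step 1: grad = -2.13+5 = 2.87; w = -2.13 - 0.3·(2.87) = -2.991
step 2: grad = -2.991+5 = 2.009; w = -2.991 - 0.3·(2.009) = -3.5937

-3.5937


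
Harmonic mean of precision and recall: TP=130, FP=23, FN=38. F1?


Precision = 130/153 = 0.8497
Recall = 130/168 = 0.7738
F1 = 2·P·R/(P+R) = 2·TP/(2·TP+FP+FN) = 260/(260+23+38) = 260/321 = 0.81

0.81


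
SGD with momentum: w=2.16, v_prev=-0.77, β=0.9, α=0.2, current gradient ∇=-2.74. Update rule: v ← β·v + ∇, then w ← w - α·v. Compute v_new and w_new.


v_new = 0.9·-0.77 - 2.74 = -0.693 - 2.74 = -3.433
w_new = 2.16 - 0.2·-3.433 = 2.16 + 0.6866 = 2.8466

v_new=-3.433, w_new=2.8466


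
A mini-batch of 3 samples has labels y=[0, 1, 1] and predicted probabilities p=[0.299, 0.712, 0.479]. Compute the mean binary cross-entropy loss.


L[0] = -ln(1-0.299) = -ln(0.701) = 0.3552
L[1] = -ln(0.712) = 0.3397
L[2] = -ln(0.479) = 0.7361
mean = (0.3552 + 0.3397 + 0.7361)/3 = 0.477

0.477


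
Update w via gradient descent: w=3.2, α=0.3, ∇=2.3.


w_new = w - α·∇
= 3.2 - 0.3·2.3
= 3.2 - 0.69
= 2.51

2.51


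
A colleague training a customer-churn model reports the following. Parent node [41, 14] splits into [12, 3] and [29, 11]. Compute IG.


Parent = [41, 14], H_parent = 0.8184
H_left = 0.7219 (n=15), H_right = 0.8485 (n=40)
H_children = (15/55)·0.7219 + (40/55)·0.8485 = 0.814
IG = 0.8184 - 0.814 = 0.0044

0.0044


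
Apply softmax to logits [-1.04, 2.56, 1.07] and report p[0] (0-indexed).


Exponentials: e^-1.04=0.3535, e^2.56=12.9358, e^1.07=2.9154
Sum = 16.2047
Softmax = [0.0218, 0.7983, 0.1799]
p[0] = 0.3535/16.2047 = 0.0218

0.0218


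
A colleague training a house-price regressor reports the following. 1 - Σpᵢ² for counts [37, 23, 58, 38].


Probabilities: [37/156, 23/156, 58/156, 38/156] ≈ [0.2372, 0.1474, 0.3718, 0.2436]
Σpᵢ² = (1369 + 529 + 3364 + 1444)/156² = 6706/24336
Gini = 1 - Σpᵢ² = 1 - 6706/24336 = 0.7244

0.7244


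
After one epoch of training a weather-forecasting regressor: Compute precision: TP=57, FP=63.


Precision = TP/(TP+FP)
= 57/(57+63)
= 57/120 = 47.5%

47.5%


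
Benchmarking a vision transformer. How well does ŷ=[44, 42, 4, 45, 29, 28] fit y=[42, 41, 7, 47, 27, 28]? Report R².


ȳ = 32
SS_res = Σ(y-ŷ)² = 22
SS_tot = Σ(y-ȳ)² = 1072
R² = 1 - SS_res/SS_tot = 1 - 0.0205 = 0.9795

0.9795


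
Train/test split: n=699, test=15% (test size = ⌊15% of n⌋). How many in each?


Test = ⌊699·15/100⌋ = 104
Train = 699 - 104 = 595

Train: 595, Test: 104


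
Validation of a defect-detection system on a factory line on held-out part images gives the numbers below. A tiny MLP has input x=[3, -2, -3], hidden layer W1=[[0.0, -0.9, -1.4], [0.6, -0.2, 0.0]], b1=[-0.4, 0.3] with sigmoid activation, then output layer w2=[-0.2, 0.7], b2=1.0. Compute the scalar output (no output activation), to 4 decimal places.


z1[0] = (0.0)·(3) + (-0.9)·(-2) + (-1.4)·(-3) - 0.4 = 5.6
z1[1] = (0.6)·(3) + (-0.2)·(-2) + (0.0)·(-3) + 0.3 = 2.5
h = sigmoid(z1) = [0.9963, 0.9241]
output = (-0.2)·(0.9963) + (0.7)·(0.9241) + 1.0 = 1.4476

1.4476


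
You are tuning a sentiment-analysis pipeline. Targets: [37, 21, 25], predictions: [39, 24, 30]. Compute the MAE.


Absolute errors: |37-39|=2, |21-24|=3, |25-30|=5
Sum = 10
MAE = 10/3 = 10/3

10/3


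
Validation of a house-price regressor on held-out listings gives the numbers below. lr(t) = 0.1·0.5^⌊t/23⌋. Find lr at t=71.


n_drops = ⌊71/23⌋ = 3
lr = 0.1·0.5^3 = 0.1·0.125 = 0.0125

0.0125


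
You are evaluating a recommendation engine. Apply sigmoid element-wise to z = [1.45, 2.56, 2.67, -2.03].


σ(1.45) = 1/(1+e^-1.45) = 0.81
σ(2.56) = 1/(1+e^-2.56) = 0.9282
σ(2.67) = 1/(1+e^-2.67) = 0.9352
σ(-2.03) = 1/(1+e^2.03) = 0.1161
result = [0.81, 0.9282, 0.9352, 0.1161]

[0.81, 0.9282, 0.9352, 0.1161]


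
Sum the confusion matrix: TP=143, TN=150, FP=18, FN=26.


Total = TP + TN + FP + FN
= 143 + 150 + 18 + 26
= 337
(Predicted positive: 161, predicted negative: 176)

337


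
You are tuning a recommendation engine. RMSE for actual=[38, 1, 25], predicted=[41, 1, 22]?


MSE = 18/3 = 6
RMSE = √(18/3) = 2.4495

2.4495


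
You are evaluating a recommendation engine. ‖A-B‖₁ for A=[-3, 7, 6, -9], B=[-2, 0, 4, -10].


d = |-3+ 2| + |7-0| + |6-4| + |-9+ 10|
  = 1 + 7 + 2 + 1
  = 11

11


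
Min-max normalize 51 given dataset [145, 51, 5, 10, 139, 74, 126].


min=5, max=145
(51-5)/(145-5) = 46/140 = 0.3286

0.3286


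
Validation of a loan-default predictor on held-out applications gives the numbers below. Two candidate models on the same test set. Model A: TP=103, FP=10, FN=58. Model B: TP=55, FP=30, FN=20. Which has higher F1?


Model A: P=103/113=0.9115, R=103/161=0.6398, F1=2PR/(P+R)=2TP/(2TP+FP+FN)=206/274=0.7518
Model B: P=55/85=0.6471, R=55/75=0.7333, F1=2PR/(P+R)=2TP/(2TP+FP+FN)=110/160=0.6875
0.7518 > 0.6875 → Model A

Model A


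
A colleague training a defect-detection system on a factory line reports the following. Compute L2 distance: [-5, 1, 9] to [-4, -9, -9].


d = √((-5+ 4)² + (1+ 9)² + (9+ 9)²)
  = √(1 + 100 + 324)
  = √425 = 20.6155

20.6155


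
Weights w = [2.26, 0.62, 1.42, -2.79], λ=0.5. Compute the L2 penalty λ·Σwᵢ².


‖w‖₂² = (2.26)² + (0.62)² + (1.42)² + (-2.79)²
     = 5.1076 + 0.3844 + 2.0164 + 7.7841
     = 15.2925
λ·‖w‖₂² = 0.5·15.2925 = 7.64625

7.64625


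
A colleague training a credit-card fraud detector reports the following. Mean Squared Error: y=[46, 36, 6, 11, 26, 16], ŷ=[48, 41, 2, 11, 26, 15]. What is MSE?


Squared errors: (46-48)²=4, (36-41)²=25, (6-2)²=16, (11-11)²=0, (26-26)²=0, (16-15)²=1
Sum = 46
MSE = 46/6 = 23/3

23/3


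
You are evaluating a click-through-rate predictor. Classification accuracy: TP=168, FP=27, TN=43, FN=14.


Accuracy = (TP+TN)/(TP+TN+FP+FN)
= (168+43)/(252)
= 211/252 = 83.73%

83.73%


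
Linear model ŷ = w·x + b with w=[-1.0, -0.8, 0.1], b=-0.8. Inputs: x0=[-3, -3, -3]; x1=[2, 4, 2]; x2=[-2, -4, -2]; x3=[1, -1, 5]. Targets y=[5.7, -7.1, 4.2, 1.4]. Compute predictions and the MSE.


ŷ0 = (-1.0)·(-3) + (-0.8)·(-3) + (0.1)·(-3) - 0.8 = 4.3
ŷ1 = (-1.0)·(2) + (-0.8)·(4) + (0.1)·(2) - 0.8 = -5.8
ŷ2 = (-1.0)·(-2) + (-0.8)·(-4) + (0.1)·(-2) - 0.8 = 4.2
ŷ3 = (-1.0)·(1) + (-0.8)·(-1) + (0.1)·(5) - 0.8 = -0.5
errors² = [1.96, 1.69, 0.0, 3.61]
MSE = 7.2600/4 = 1.815

1.815


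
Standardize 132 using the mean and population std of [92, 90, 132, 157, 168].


μ = 127.8, σ = 32.2391
z = (132 - 127.8)/32.2391 = 0.1303

0.1303


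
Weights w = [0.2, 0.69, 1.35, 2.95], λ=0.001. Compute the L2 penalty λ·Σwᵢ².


‖w‖₂² = (0.2)² + (0.69)² + (1.35)² + (2.95)²
     = 0.04 + 0.4761 + 1.8225 + 8.7025
     = 11.0411
λ·‖w‖₂² = 0.001·11.0411 = 0.011041

0.011041


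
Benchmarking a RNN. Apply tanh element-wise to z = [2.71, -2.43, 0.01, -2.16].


tanh(2.71) = 0.9912
tanh(-2.43) = -0.9846
tanh(0.01) = 0.01
tanh(-2.16) = -0.9737
result = [0.9912, -0.9846, 0.01, -0.9737]

[0.9912, -0.9846, 0.01, -0.9737]


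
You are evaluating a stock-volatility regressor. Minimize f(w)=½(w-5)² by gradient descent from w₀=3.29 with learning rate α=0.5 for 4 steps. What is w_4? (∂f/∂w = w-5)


step 1: grad = 3.29-5 = -1.71; w = 3.29 - 0.5·(-1.71) = 4.145
step 2: grad = 4.145-5 = -0.855; w = 4.145 - 0.5·(-0.855) = 4.5725
step 3: grad = 4.5725-5 = -0.4275; w = 4.5725 - 0.5·(-0.4275) = 4.78625
step 4: grad = 4.78625-5 = -0.21375; w = 4.78625 - 0.5·(-0.21375) = 4.893125

4.893125


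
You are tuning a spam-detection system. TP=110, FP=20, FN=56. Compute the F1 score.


Precision = 110/130 = 0.8462
Recall = 110/166 = 0.6627
F1 = 2·P·R/(P+R) = 2·TP/(2·TP+FP+FN) = 220/(220+20+56) = 220/296 = 0.7432

0.7432


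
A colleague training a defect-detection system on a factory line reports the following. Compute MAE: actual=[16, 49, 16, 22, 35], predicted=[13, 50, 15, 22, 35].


Absolute errors: |16-13|=3, |49-50|=1, |16-15|=1, |22-22|=0, |35-35|=0
Sum = 5
MAE = 5/5 = 1

1


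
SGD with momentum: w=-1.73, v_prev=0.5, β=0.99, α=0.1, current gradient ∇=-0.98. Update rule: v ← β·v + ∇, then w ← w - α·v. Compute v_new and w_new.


v_new = 0.99·0.5 - 0.98 = 0.495 - 0.98 = -0.485
w_new = -1.73 - 0.1·-0.485 = -1.73 + 0.0485 = -1.6815

v_new=-0.485, w_new=-1.6815


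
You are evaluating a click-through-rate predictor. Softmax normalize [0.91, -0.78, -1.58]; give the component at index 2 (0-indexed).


Exponentials: e^0.91=2.4843, e^-0.78=0.4584, e^-1.58=0.206
Sum = 3.1487
Softmax = [0.789, 0.1456, 0.0654]
p[2] = 0.206/3.1487 = 0.0654

0.0654


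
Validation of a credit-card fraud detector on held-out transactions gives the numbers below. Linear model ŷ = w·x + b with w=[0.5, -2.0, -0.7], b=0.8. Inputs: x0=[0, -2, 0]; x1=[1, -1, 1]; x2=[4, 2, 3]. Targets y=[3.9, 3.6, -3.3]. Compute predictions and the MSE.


ŷ0 = (0.5)·(0) + (-2.0)·(-2) + (-0.7)·(0) + 0.8 = 4.8
ŷ1 = (0.5)·(1) + (-2.0)·(-1) + (-0.7)·(1) + 0.8 = 2.6
ŷ2 = (0.5)·(4) + (-2.0)·(2) + (-0.7)·(3) + 0.8 = -3.3
errors² = [0.81, 1.0, 0.0]
MSE = 1.8100/3 = 0.6033

0.6033


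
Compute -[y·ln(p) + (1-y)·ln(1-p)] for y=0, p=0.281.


BCE = -[y·ln(p) + (1-y)·ln(1-p)]
= -0 - 1·ln(1-0.281)
= -ln(0.719) = 0.3299

0.3299


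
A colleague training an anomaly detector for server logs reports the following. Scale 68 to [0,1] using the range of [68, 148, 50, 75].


min=50, max=148
(68-50)/(148-50) = 18/98 = 0.1837

0.1837


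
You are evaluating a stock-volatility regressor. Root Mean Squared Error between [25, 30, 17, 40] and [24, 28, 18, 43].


MSE = 15/4 = 3.75
RMSE = √(15/4) = 1.9365

1.9365


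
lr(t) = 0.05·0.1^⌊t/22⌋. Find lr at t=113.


n_drops = ⌊113/22⌋ = 5
lr = 0.05·0.1^5 = 0.05·0.00001 = 0.0000005

0.0000005


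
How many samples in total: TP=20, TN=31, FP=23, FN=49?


Total = TP + TN + FP + FN
= 20 + 31 + 23 + 49
= 123
(Predicted positive: 43, predicted negative: 80)

123


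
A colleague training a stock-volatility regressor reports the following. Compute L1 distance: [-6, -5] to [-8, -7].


d = |-6+ 8| + |-5+ 7|
  = 2 + 2
  = 4

4


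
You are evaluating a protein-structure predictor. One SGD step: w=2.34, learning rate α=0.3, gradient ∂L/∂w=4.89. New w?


w_new = w - α·∇
= 2.34 - 0.3·4.89
= 2.34 - 1.467
= 0.873

0.873


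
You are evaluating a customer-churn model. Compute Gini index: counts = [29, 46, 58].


Probabilities: [29/133, 46/133, 58/133] ≈ [0.218, 0.3459, 0.4361]
Σpᵢ² = (841 + 2116 + 3364)/133² = 6321/17689
Gini = 1 - Σpᵢ² = 1 - 6321/17689 = 0.6427

0.6427


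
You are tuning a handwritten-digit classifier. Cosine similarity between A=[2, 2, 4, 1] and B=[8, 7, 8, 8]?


A·B = 2·8 + 2·7 + 4·8 + 1·8 = 70
‖A‖ = √25 = 5, ‖B‖ = √241 = 15.5242
cos = 70/(√25·√241) = 70/√6025 = 0.9018

0.9018


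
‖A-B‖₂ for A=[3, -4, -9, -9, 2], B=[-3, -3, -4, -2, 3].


d = √((3+ 3)² + (-4+ 3)² + (-9+ 4)² + (-9+ 2)² + (2-3)²)
  = √(36 + 1 + 25 + 49 + 1)
  = √112 = 10.583

10.583


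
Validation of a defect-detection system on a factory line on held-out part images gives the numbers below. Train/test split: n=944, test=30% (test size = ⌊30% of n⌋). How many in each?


Test = ⌊944·30/100⌋ = 283
Train = 944 - 283 = 661

Train: 661, Test: 283


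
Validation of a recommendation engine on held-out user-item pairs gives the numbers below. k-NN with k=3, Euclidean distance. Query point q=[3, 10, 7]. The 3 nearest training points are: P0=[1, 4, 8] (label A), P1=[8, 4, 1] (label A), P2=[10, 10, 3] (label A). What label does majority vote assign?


d(q,P0) = 6.4031  (label A)
d(q,P1) = 9.8489  (label A)
d(q,P2) = 8.0623  (label A)
Votes: A=3, B=0
Majority → A

A


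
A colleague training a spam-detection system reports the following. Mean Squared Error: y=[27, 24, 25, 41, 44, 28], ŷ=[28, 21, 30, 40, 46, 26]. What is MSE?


Squared errors: (27-28)²=1, (24-21)²=9, (25-30)²=25, (41-40)²=1, (44-46)²=4, (28-26)²=4
Sum = 44
MSE = 44/6 = 22/3

22/3


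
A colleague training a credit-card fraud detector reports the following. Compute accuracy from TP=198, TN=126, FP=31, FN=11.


Accuracy = (TP+TN)/(TP+TN+FP+FN)
= (198+126)/(366)
= 324/366 = 88.52%

88.52%


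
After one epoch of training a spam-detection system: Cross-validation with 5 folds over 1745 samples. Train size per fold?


Fold size = 1745/5 = 349
Training per fold = 1745 - 349 = 1396

1396


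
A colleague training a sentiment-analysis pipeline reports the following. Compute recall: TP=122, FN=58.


Recall = TP/(TP+FN)
= 122/(122+58)
= 122/180 = 67.78%

67.78%


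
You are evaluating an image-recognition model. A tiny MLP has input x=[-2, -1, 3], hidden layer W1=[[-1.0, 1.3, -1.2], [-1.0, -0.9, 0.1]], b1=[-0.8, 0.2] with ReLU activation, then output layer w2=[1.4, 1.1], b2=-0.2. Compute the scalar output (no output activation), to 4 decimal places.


z1[0] = (-1.0)·(-2) + (1.3)·(-1) + (-1.2)·(3) - 0.8 = -3.7
z1[1] = (-1.0)·(-2) + (-0.9)·(-1) + (0.1)·(3) + 0.2 = 3.4
h = ReLU(z1) = [0.0, 3.4]
output = (1.4)·(0.0) + (1.1)·(3.4) - 0.2 = 3.54

3.54


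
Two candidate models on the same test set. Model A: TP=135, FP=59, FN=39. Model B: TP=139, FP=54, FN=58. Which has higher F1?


Model A: P=135/194=0.6959, R=135/174=0.7759, F1=2PR/(P+R)=2TP/(2TP+FP+FN)=270/368=0.7337
Model B: P=139/193=0.7202, R=139/197=0.7056, F1=2PR/(P+R)=2TP/(2TP+FP+FN)=278/390=0.7128
0.7337 > 0.7128 → Model A

Model A


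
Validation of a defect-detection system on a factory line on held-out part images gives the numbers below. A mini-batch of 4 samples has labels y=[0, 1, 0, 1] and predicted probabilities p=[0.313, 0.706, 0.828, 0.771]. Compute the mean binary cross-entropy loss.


L[0] = -ln(1-0.313) = -ln(0.687) = 0.3754
L[1] = -ln(0.706) = 0.3481
L[2] = -ln(1-0.828) = -ln(0.172) = 1.7603
L[3] = -ln(0.771) = 0.2601
mean = (0.3754 + 0.3481 + 1.7603 + 0.2601)/4 = 0.686

0.686


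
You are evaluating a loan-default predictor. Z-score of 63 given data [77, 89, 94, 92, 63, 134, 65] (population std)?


μ = 87.7143, σ = 22.1792
z = (63 - 87.7143)/22.1792 = -1.1143

-1.1143


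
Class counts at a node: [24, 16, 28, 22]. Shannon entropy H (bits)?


Probabilities: [24/90, 16/90, 28/90, 22/90] ≈ [0.2667, 0.1778, 0.3111, 0.2444]
H = -((24/90)·log₂(24/90) + (16/90)·log₂(16/90) + (28/90)·log₂(28/90) + (22/90)·log₂(22/90))
  = 1.9724 bits

1.9724 bits


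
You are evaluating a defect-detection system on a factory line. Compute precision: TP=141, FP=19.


Precision = TP/(TP+FP)
= 141/(141+19)
= 141/160 = 88.12%

88.12%


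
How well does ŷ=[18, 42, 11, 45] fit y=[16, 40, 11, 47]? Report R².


ȳ = 28.5
SS_res = Σ(y-ŷ)² = 12
SS_tot = Σ(y-ȳ)² = 937
R² = 1 - SS_res/SS_tot = 1 - 0.0128 = 0.9872

0.9872


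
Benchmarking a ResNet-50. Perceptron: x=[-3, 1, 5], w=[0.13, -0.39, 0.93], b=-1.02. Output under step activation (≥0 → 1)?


z = (-3)·(0.13) + (1)·(-0.39) + (5)·(0.93) - 1.02
  = 2.85
step(z) = 1 (z≥0)

1


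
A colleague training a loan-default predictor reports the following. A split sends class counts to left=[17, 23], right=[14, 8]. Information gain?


Parent = [31, 31], H_parent = 1
H_left = 0.9837 (n=40), H_right = 0.9457 (n=22)
H_children = (40/62)·0.9837 + (22/62)·0.9457 = 0.9702
IG = 1 - 0.9702 = 0.0298

0.0298


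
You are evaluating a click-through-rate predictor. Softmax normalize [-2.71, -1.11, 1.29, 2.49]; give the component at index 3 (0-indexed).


Exponentials: e^-2.71=0.0665, e^-1.11=0.3296, e^1.29=3.6328, e^2.49=12.0613
Sum = 16.0902
Softmax = [0.0041, 0.0205, 0.2258, 0.7496]
p[3] = 12.0613/16.0902 = 0.7496

0.7496


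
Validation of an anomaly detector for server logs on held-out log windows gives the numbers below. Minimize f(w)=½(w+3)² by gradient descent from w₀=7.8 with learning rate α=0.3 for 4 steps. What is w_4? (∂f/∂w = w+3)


step 1: grad = 7.8+3 = 10.8; w = 7.8 - 0.3·(10.8) = 4.56
step 2: grad = 4.56+3 = 7.56; w = 4.56 - 0.3·(7.56) = 2.292
step 3: grad = 2.292+3 = 5.292; w = 2.292 - 0.3·(5.292) = 0.7044
step 4: grad = 0.7044+3 = 3.7044; w = 0.7044 - 0.3·(3.7044) = -0.40692

-0.40692


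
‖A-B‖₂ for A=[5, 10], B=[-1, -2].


d = √((5+ 1)² + (10+ 2)²)
  = √(36 + 144)
  = √180 = 13.4164

13.4164


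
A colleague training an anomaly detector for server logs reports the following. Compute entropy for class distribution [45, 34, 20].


Probabilities: [45/99, 34/99, 20/99] ≈ [0.4545, 0.3434, 0.202]
H = -((45/99)·log₂(45/99) + (34/99)·log₂(34/99) + (20/99)·log₂(20/99))
  = 1.5127 bits

1.5127 bits


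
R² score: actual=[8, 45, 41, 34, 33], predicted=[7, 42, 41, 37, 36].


ȳ = 32.2
SS_res = Σ(y-ŷ)² = 28
SS_tot = Σ(y-ȳ)² = 830.8
R² = 1 - SS_res/SS_tot = 1 - 0.0337 = 0.9663

0.9663


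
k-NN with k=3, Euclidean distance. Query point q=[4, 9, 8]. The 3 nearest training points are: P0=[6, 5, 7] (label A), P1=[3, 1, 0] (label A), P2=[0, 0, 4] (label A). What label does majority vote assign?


d(q,P0) = 4.5826  (label A)
d(q,P1) = 11.3578  (label A)
d(q,P2) = 10.6301  (label A)
Votes: A=3, B=0
Majority → A

A


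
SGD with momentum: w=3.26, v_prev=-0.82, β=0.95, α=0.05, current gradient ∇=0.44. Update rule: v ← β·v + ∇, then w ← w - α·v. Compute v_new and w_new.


v_new = 0.95·-0.82 + 0.44 = -0.779 + 0.44 = -0.339
w_new = 3.26 - 0.05·-0.339 = 3.26 + 0.01695 = 3.27695

v_new=-0.339, w_new=3.27695


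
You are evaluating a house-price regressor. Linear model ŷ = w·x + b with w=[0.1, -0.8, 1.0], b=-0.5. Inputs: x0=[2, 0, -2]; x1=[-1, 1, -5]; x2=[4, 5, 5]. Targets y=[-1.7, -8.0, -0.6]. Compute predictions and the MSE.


ŷ0 = (0.1)·(2) + (-0.8)·(0) + (1.0)·(-2) - 0.5 = -2.3
ŷ1 = (0.1)·(-1) + (-0.8)·(1) + (1.0)·(-5) - 0.5 = -6.4
ŷ2 = (0.1)·(4) + (-0.8)·(5) + (1.0)·(5) - 0.5 = 0.9
errors² = [0.36, 2.56, 2.25]
MSE = 5.1700/3 = 1.7233

1.7233


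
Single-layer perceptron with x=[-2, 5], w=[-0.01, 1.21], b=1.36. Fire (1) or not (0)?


z = (-2)·(-0.01) + (5)·(1.21) + 1.36
  = 7.43
step(z) = 1 (z≥0)

1


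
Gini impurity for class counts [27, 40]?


Probabilities: [27/67, 40/67] ≈ [0.403, 0.597]
Σpᵢ² = (729 + 1600)/67² = 2329/4489
Gini = 1 - Σpᵢ² = 1 - 2329/4489 = 0.4812

0.4812


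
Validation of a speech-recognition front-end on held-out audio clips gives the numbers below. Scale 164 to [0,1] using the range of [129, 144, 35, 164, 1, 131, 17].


min=1, max=164
(164-1)/(164-1) = 163/163 = 1.0

1.0


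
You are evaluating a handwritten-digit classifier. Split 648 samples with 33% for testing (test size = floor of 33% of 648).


Test = ⌊648·33/100⌋ = 213
Train = 648 - 213 = 435

Train: 435, Test: 213


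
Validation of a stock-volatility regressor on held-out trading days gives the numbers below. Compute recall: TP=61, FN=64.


Recall = TP/(TP+FN)
= 61/(61+64)
= 61/125 = 48.8%

48.8%


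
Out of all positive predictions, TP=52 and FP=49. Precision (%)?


Precision = TP/(TP+FP)
= 52/(52+49)
= 52/101 = 51.49%

51.49%


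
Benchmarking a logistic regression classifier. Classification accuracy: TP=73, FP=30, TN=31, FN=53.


Accuracy = (TP+TN)/(TP+TN+FP+FN)
= (73+31)/(187)
= 104/187 = 55.61%

55.61%


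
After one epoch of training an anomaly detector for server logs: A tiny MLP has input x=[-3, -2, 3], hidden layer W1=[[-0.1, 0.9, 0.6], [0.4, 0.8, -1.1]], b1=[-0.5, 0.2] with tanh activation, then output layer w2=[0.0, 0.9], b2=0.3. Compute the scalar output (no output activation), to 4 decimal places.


z1[0] = (-0.1)·(-3) + (0.9)·(-2) + (0.6)·(3) - 0.5 = -0.2
z1[1] = (0.4)·(-3) + (0.8)·(-2) + (-1.1)·(3) + 0.2 = -5.9
h = tanh(z1) = [-0.1974, -1.0]
output = (0.0)·(-0.1974) + (0.9)·(-1.0) + 0.3 = -0.6

-0.6


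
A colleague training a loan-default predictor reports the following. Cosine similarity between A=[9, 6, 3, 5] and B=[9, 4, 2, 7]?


A·B = 9·9 + 6·4 + 3·2 + 5·7 = 146
‖A‖ = √151 = 12.2882, ‖B‖ = √150 = 12.2474
cos = 146/(√151·√150) = 146/√22650 = 0.9701

0.9701


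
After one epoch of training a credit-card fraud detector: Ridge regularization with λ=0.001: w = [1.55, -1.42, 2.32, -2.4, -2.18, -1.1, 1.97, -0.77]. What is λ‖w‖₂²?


‖w‖₂² = (1.55)² + (-1.42)² + (2.32)² + (-2.4)² + (-2.18)² + (-1.1)² + (1.97)² + (-0.77)²
     = 2.4025 + 2.0164 + 5.3824 + 5.76 + 4.7524 + 1.21 + 3.8809 + 0.5929
     = 25.9975
λ·‖w‖₂² = 0.001·25.9975 = 0.025997

0.025997


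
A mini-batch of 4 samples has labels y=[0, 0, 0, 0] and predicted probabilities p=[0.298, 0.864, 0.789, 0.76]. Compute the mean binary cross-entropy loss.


L[0] = -ln(1-0.298) = -ln(0.702) = 0.3538
L[1] = -ln(1-0.864) = -ln(0.136) = 1.9951
L[2] = -ln(1-0.789) = -ln(0.211) = 1.5559
L[3] = -ln(1-0.76) = -ln(0.24) = 1.4271
mean = (0.3538 + 1.9951 + 1.5559 + 1.4271)/4 = 1.333

1.333


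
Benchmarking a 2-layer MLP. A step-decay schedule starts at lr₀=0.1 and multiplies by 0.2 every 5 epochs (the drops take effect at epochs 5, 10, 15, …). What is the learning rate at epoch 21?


n_drops = ⌊21/5⌋ = 4
lr = 0.1·0.2^4 = 0.1·0.0016 = 0.00016

0.00016


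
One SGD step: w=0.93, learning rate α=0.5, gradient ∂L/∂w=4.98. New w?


w_new = w - α·∇
= 0.93 - 0.5·4.98
= 0.93 - 2.49
= -1.56

-1.56


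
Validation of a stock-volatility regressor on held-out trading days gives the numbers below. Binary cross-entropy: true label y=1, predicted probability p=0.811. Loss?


BCE = -[y·ln(p) + (1-y)·ln(1-p)]
= -1·ln(0.811) - 0
= -ln(0.811) = 0.2095

0.2095


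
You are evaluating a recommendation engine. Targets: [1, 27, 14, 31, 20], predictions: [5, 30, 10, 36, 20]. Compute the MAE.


Absolute errors: |1-5|=4, |27-30|=3, |14-10|=4, |31-36|=5, |20-20|=0
Sum = 16
MAE = 16/5 = 16/5

16/5


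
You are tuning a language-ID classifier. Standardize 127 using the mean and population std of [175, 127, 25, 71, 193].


μ = 118.2, σ = 62.9489
z = (127 - 118.2)/62.9489 = 0.1398

0.1398


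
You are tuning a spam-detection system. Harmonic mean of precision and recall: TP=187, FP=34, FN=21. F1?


Precision = 187/221 = 0.8462
Recall = 187/208 = 0.899
F1 = 2·P·R/(P+R) = 2·TP/(2·TP+FP+FN) = 374/(374+34+21) = 374/429 = 0.8718

0.8718


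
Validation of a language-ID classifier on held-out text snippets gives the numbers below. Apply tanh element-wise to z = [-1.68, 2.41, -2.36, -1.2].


tanh(-1.68) = -0.9329
tanh(2.41) = 0.984
tanh(-2.36) = -0.9823
tanh(-1.2) = -0.8337
result = [-0.9329, 0.984, -0.9823, -0.8337]

[-0.9329, 0.984, -0.9823, -0.8337]


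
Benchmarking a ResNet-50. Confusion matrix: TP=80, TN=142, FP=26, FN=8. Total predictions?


Total = TP + TN + FP + FN
= 80 + 142 + 26 + 8
= 256
(Predicted positive: 106, predicted negative: 150)

256


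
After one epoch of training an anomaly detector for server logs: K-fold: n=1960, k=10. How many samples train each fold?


Fold size = 1960/10 = 196
Training per fold = 1960 - 196 = 1764

1764


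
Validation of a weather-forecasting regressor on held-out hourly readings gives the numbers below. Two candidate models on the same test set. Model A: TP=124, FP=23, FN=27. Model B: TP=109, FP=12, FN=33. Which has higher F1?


Model A: P=124/147=0.8435, R=124/151=0.8212, F1=2PR/(P+R)=2TP/(2TP+FP+FN)=248/298=0.8322
Model B: P=109/121=0.9008, R=109/142=0.7676, F1=2PR/(P+R)=2TP/(2TP+FP+FN)=218/263=0.8289
0.8322 > 0.8289 → Model A

Model A


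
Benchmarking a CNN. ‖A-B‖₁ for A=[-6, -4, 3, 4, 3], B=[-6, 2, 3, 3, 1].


d = |-6+ 6| + |-4-2| + |3-3| + |4-3| + |3-1|
  = 0 + 6 + 0 + 1 + 2
  = 9

9


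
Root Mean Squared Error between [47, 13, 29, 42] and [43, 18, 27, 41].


MSE = 46/4 = 11.5
RMSE = √(46/4) = 3.3912

3.3912


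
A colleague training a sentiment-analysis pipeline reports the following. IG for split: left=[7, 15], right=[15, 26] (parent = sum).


Parent = [22, 41], H_parent = 0.9334
H_left = 0.9024 (n=22), H_right = 0.9474 (n=41)
H_children = (22/63)·0.9024 + (41/63)·0.9474 = 0.9317
IG = 0.9334 - 0.9317 = 0.0017

0.0017


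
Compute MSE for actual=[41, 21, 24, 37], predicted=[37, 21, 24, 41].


Squared errors: (41-37)²=16, (21-21)²=0, (24-24)²=0, (37-41)²=16
Sum = 32
MSE = 32/4 = 8

8


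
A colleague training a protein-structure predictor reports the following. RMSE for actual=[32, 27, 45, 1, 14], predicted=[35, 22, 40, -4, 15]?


MSE = 85/5 = 17
RMSE = √(85/5) = 4.1231

4.1231


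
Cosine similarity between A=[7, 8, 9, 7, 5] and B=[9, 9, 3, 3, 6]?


A·B = 7·9 + 8·9 + 9·3 + 7·3 + 5·6 = 213
‖A‖ = √268 = 16.3707, ‖B‖ = √216 = 14.6969
cos = 213/(√268·√216) = 213/√57888 = 0.8853

0.8853


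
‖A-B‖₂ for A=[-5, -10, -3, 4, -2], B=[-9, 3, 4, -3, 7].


d = √((-5+ 9)² + (-10-3)² + (-3-4)² + (4+ 3)² + (-2-7)²)
  = √(16 + 169 + 49 + 49 + 81)
  = √364 = 19.0788

19.0788


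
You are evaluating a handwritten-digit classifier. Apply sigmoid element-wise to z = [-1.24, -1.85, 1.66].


σ(-1.24) = 1/(1+e^1.24) = 0.2244
σ(-1.85) = 1/(1+e^1.85) = 0.1359
σ(1.66) = 1/(1+e^-1.66) = 0.8402
result = [0.2244, 0.1359, 0.8402]

[0.2244, 0.1359, 0.8402]


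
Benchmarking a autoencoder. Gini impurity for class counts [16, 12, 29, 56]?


Probabilities: [16/113, 12/113, 29/113, 56/113] ≈ [0.1416, 0.1062, 0.2566, 0.4956]
Σpᵢ² = (256 + 144 + 841 + 3136)/113² = 4377/12769
Gini = 1 - Σpᵢ² = 1 - 4377/12769 = 0.6572

0.6572


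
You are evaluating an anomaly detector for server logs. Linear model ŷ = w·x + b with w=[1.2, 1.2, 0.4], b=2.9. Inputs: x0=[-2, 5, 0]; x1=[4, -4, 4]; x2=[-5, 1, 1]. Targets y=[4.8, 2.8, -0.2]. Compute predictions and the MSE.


ŷ0 = (1.2)·(-2) + (1.2)·(5) + (0.4)·(0) + 2.9 = 6.5
ŷ1 = (1.2)·(4) + (1.2)·(-4) + (0.4)·(4) + 2.9 = 4.5
ŷ2 = (1.2)·(-5) + (1.2)·(1) + (0.4)·(1) + 2.9 = -1.5
errors² = [2.89, 2.89, 1.69]
MSE = 7.4700/3 = 2.49

2.49


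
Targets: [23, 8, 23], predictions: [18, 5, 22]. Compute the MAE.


Absolute errors: |23-18|=5, |8-5|=3, |23-22|=1
Sum = 9
MAE = 9/3 = 3

3


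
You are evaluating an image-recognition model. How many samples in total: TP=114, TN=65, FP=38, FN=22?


Total = TP + TN + FP + FN
= 114 + 65 + 38 + 22
= 239
(Predicted positive: 152, predicted negative: 87)

239


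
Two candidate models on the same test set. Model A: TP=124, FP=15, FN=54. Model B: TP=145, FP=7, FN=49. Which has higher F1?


Model A: P=124/139=0.8921, R=124/178=0.6966, F1=2PR/(P+R)=2TP/(2TP+FP+FN)=248/317=0.7823
Model B: P=145/152=0.9539, R=145/194=0.7474, F1=2PR/(P+R)=2TP/(2TP+FP+FN)=290/346=0.8382
0.7823 < 0.8382 → Model B

Model B


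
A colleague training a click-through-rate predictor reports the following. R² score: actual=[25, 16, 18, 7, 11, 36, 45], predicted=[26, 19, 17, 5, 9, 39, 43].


ȳ = 22.5714
SS_res = Σ(y-ŷ)² = 32
SS_tot = Σ(y-ȳ)² = 1129.71
R² = 1 - SS_res/SS_tot = 1 - 0.0283 = 0.9717

0.9717


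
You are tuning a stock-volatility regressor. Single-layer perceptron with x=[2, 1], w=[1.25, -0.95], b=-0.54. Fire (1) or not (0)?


z = (2)·(1.25) + (1)·(-0.95) - 0.54
  = 1.01
step(z) = 1 (z≥0)

1


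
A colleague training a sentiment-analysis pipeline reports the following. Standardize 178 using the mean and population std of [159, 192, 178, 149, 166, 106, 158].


μ = 158.2857, σ = 25.0868
z = (178 - 158.2857)/25.0868 = 0.7858

0.7858


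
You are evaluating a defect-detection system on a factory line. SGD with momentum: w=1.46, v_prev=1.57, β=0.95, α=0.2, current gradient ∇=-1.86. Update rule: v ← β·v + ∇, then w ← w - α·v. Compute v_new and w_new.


v_new = 0.95·1.57 - 1.86 = 1.4915 - 1.86 = -0.3685
w_new = 1.46 - 0.2·-0.3685 = 1.46 + 0.0737 = 1.5337

v_new=-0.3685, w_new=1.5337


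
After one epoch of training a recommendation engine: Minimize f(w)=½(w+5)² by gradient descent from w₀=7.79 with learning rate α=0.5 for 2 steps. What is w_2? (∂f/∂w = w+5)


step 1: grad = 7.79+5 = 12.79; w = 7.79 - 0.5·(12.79) = 1.395
step 2: grad = 1.395+5 = 6.395; w = 1.395 - 0.5·(6.395) = -1.8025

-1.8025


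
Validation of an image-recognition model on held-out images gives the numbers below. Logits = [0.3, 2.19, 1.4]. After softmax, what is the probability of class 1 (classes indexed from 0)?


Exponentials: e^0.3=1.3499, e^2.19=8.9352, e^1.4=4.0552
Sum = 14.3403
Softmax = [0.0941, 0.6231, 0.2828]
p[1] = 8.9352/14.3403 = 0.6231

0.6231


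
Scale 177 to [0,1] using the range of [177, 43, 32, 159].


min=32, max=177
(177-32)/(177-32) = 145/145 = 1.0

1.0


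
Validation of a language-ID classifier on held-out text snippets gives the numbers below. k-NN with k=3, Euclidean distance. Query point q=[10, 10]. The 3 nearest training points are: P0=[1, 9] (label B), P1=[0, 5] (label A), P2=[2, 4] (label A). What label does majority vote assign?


d(q,P0) = 9.0554  (label B)
d(q,P1) = 11.1803  (label A)
d(q,P2) = 10.0  (label A)
Votes: A=2, B=1
Majority → A

A


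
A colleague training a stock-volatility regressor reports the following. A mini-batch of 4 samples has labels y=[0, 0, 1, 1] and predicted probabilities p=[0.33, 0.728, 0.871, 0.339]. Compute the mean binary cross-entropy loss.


L[0] = -ln(1-0.33) = -ln(0.67) = 0.4005
L[1] = -ln(1-0.728) = -ln(0.272) = 1.302
L[2] = -ln(0.871) = 0.1381
L[3] = -ln(0.339) = 1.0818
mean = (0.4005 + 1.302 + 0.1381 + 1.0818)/4 = 0.7306

0.7306


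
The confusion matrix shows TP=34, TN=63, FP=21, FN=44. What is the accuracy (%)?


Accuracy = (TP+TN)/(TP+TN+FP+FN)
= (34+63)/(162)
= 97/162 = 59.88%

59.88%


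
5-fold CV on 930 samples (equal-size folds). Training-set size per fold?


Fold size = 930/5 = 186
Training per fold = 930 - 186 = 744

744


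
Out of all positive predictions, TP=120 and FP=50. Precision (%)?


Precision = TP/(TP+FP)
= 120/(120+50)
= 120/170 = 70.59%

70.59%


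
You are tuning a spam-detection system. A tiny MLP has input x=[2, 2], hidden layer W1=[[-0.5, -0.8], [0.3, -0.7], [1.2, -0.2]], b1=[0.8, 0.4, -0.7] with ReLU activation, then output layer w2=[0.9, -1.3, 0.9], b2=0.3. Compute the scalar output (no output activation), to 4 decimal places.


z1[0] = (-0.5)·(2) + (-0.8)·(2) + 0.8 = -1.8
z1[1] = (0.3)·(2) + (-0.7)·(2) + 0.4 = -0.4
z1[2] = (1.2)·(2) + (-0.2)·(2) - 0.7 = 1.3
h = ReLU(z1) = [0.0, 0.0, 1.3]
output = (0.9)·(0.0) + (-1.3)·(0.0) + (0.9)·(1.3) + 0.3 = 1.47

1.47


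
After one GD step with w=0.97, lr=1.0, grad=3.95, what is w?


w_new = w - α·∇
= 0.97 - 1.0·3.95
= 0.97 - 3.95
= -2.98

-2.98


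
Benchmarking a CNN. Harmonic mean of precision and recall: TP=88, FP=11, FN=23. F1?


Precision = 88/99 = 0.8889
Recall = 88/111 = 0.7928
F1 = 2·P·R/(P+R) = 2·TP/(2·TP+FP+FN) = 176/(176+11+23) = 176/210 = 0.8381

0.8381


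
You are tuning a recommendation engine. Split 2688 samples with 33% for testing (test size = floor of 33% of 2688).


Test = ⌊2688·33/100⌋ = 887
Train = 2688 - 887 = 1801

Train: 1801, Test: 887


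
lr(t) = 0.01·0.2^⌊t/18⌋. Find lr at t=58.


n_drops = ⌊58/18⌋ = 3
lr = 0.01·0.2^3 = 0.01·0.008 = 0.00008

0.00008


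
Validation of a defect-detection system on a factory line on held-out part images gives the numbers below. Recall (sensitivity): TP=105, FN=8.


Recall = TP/(TP+FN)
= 105/(105+8)
= 105/113 = 92.92%

92.92%


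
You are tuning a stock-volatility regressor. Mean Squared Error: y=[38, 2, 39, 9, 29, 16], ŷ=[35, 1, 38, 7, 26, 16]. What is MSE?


Squared errors: (38-35)²=9, (2-1)²=1, (39-38)²=1, (9-7)²=4, (29-26)²=9, (16-16)²=0
Sum = 24
MSE = 24/6 = 4

4


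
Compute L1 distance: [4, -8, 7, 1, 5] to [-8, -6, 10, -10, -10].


d = |4+ 8| + |-8+ 6| + |7-10| + |1+ 10| + |5+ 10|
  = 12 + 2 + 3 + 11 + 15
  = 43

43


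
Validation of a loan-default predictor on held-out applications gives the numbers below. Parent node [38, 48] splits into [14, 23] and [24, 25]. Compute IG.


Parent = [38, 48], H_parent = 0.9902
H_left = 0.9569 (n=37), H_right = 0.9997 (n=49)
H_children = (37/86)·0.9569 + (49/86)·0.9997 = 0.9813
IG = 0.9902 - 0.9813 = 0.0089

0.0089


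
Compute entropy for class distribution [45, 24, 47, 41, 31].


Probabilities: [45/188, 24/188, 47/188, 41/188, 31/188] ≈ [0.2394, 0.1277, 0.25, 0.2181, 0.1649]
H = -((45/188)·log₂(45/188) + (24/188)·log₂(24/188) + (47/188)·log₂(47/188) + (41/188)·log₂(41/188) + (31/188)·log₂(31/188))
  = 2.2808 bits

2.2808 bits


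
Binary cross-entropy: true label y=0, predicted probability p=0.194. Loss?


BCE = -[y·ln(p) + (1-y)·ln(1-p)]
= -0 - 1·ln(1-0.194)
= -ln(0.806) = 0.2157

0.2157


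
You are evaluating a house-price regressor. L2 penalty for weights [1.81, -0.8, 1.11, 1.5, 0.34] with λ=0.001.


‖w‖₂² = (1.81)² + (-0.8)² + (1.11)² + (1.5)² + (0.34)²
     = 3.2761 + 0.64 + 1.2321 + 2.25 + 0.1156
     = 7.5138
λ·‖w‖₂² = 0.001·7.5138 = 0.007514

0.007514


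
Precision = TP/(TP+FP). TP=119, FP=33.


Precision = TP/(TP+FP)
= 119/(119+33)
= 119/152 = 78.29%

78.29%


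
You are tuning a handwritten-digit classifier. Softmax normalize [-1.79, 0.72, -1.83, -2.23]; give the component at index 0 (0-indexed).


Exponentials: e^-1.79=0.167, e^0.72=2.0544, e^-1.83=0.1604, e^-2.23=0.1075
Sum = 2.4893
Softmax = [0.0671, 0.8253, 0.0644, 0.0432]
p[0] = 0.167/2.4893 = 0.0671

0.0671


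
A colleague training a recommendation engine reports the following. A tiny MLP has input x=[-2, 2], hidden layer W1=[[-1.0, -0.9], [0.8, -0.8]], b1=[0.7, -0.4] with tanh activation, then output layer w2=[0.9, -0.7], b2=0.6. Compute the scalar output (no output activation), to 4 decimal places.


z1[0] = (-1.0)·(-2) + (-0.9)·(2) + 0.7 = 0.9
z1[1] = (0.8)·(-2) + (-0.8)·(2) - 0.4 = -3.6
h = tanh(z1) = [0.7163, -0.9985]
output = (0.9)·(0.7163) + (-0.7)·(-0.9985) + 0.6 = 1.9436

1.9436


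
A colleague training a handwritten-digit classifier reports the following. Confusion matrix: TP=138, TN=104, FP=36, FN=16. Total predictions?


Total = TP + TN + FP + FN
= 138 + 104 + 36 + 16
= 294
(Predicted positive: 174, predicted negative: 120)

294


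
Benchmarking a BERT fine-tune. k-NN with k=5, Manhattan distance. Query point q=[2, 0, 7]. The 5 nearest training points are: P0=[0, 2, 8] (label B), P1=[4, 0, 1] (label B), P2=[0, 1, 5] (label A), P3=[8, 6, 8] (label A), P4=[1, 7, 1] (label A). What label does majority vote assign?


d(q,P0) = 5  (label B)
d(q,P1) = 8  (label B)
d(q,P2) = 5  (label A)
d(q,P3) = 13  (label A)
d(q,P4) = 14  (label A)
Votes: A=3, B=2
Majority → A

A


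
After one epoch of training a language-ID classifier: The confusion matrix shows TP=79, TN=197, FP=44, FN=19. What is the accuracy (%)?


Accuracy = (TP+TN)/(TP+TN+FP+FN)
= (79+197)/(339)
= 276/339 = 81.42%

81.42%
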